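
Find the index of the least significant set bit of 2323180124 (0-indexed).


0b10001010011110001110101001011100. Lowest set bit at position 2

2


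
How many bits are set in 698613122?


0b101001101000111111110110000010 has 16 set bits

16


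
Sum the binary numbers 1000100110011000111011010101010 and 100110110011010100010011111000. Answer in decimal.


1000100110011000111011010101010 + 100110110011010100010011111000 = 1101011100110011011101110100010 = 1805237154

1805237154


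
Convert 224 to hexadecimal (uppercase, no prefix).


224 = E0 hex

E0


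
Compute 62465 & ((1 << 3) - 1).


62465 & 7 = 1

1


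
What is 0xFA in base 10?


FA hex = 250 decimal

250


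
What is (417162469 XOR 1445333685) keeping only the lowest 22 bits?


Step 1: 417162469 ^ 1445333685 = 1325100624
Step 2: 1325100624 & 4194303 = 3894864

3894864


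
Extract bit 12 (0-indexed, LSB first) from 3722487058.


0b11011101111000001010010100010010, position 12 = 0

0


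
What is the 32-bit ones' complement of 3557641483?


3557641483 ^ 4294967295 = 737325812

737325812


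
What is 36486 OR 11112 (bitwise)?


0b1000111010000110 | 0b10101101101000 = 0b1010111111101110 = 45038

45038


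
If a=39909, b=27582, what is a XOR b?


39909 ^ 27582 = 61531

61531


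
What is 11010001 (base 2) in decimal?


11010001 in decimal = 209

209


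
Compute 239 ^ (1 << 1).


239 ^ (1 << 1) = 239 ^ 2 = 237

237


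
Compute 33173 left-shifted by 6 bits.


0b1000000110010101 << 6 = 0b1000000110010101000000 = 2123072

2123072


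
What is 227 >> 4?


0b11100011 >> 4 = 0b1110 = 14

14


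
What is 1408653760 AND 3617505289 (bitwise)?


0b1010011111101100101100111000000 & 0b11010111100111101100000000001001 = 0b1010011100101100100000000000000 = 1402355712

1402355712


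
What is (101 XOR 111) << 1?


Step 1: 101 ^ 111 = 10
Step 2: 10 << 1 = 20

20


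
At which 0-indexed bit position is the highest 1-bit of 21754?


0b101010011111010. Highest set bit at position 14

14


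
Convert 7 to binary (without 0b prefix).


7 = 111 in binary

111


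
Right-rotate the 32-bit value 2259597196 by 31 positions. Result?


Rotate 0b10000110101011101011011110001100 right by 31 (32-bit) = 0b1101010111010110111100011001 = 224227097

224227097


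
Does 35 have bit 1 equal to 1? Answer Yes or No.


0b100011, bit 1 = 1. Yes

Yes


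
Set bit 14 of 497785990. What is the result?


497785990 | (1 << 14) = 497785990 | 16384 = 497802374

497802374


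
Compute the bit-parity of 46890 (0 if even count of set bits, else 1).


0b1011011100101010 has 9 ones => parity 1

1


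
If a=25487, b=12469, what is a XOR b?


25487 ^ 12469 = 21306

21306


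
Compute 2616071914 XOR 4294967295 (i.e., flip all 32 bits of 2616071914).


2616071914 ^ 4294967295 = 1678895381

1678895381


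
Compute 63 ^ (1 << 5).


63 ^ (1 << 5) = 63 ^ 32 = 31

31


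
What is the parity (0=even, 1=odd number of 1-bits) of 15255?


0b11101110010111 has 10 ones => parity 0

0


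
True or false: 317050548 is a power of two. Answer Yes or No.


0b10010111001011100111010110100. Multiple bits set => No

No


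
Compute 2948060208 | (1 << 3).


2948060208 | (1 << 3) = 2948060208 | 8 = 2948060216

2948060216


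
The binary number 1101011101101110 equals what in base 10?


1101011101101110 in decimal = 55150

55150


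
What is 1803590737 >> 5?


0b1101011100000001001110001010001 >> 5 = 0b11010111000000010011100010 = 56362210

56362210


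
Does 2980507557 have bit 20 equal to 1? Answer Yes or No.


0b10110001101001101110111110100101, bit 20 = 0. No

No


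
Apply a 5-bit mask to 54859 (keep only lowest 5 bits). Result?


54859 & 31 = 11

11


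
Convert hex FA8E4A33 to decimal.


FA8E4A33 hex = 4203629107 decimal

4203629107


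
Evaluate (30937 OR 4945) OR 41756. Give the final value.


Step 1: 30937 | 4945 = 31705
Step 2: 31705 | 41756 = 64477

64477


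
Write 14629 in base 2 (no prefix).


14629 = 11100100100101 in binary

11100100100101


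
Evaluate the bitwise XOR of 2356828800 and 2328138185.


0b10001100011110100101101010000000 ^ 0b10001010110001001001000111001001 = 0b110101111101100101101001001 = 113167177

113167177


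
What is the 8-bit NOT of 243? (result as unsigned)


~0b11110011 = 0b1100 = 12 (8-bit unsigned)

12


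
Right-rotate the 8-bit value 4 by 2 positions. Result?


Rotate 0b100 right by 2 (8-bit) = 0b1 = 1

1


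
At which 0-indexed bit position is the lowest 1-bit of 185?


0b10111001. Lowest set bit at position 0

0


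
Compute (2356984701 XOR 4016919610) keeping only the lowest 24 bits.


Step 1: 2356984701 ^ 4016919610 = 1662119751
Step 2: 1662119751 & 16777215 = 1175367

1175367


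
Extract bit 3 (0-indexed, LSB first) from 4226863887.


0b11111011111100001101001100001111, position 3 = 1

1


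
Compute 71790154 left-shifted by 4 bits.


0b100010001110110111001001010 << 4 = 0b1000100011101101110010010100000 = 1148642464

1148642464


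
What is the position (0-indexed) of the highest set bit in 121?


0b1111001. Highest set bit at position 6

6


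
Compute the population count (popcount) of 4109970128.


0b11110100111110010010101011010000 has 17 set bits

17


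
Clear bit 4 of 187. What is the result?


187 & ~(1 << 4) = 171

171


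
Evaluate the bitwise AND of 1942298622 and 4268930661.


0b1110011110001010001111111111110 & 0b11111110011100101011011001100101 = 0b1110010010000000001011001100100 = 1916802660

1916802660


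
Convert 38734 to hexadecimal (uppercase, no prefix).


38734 = 974E hex

974E


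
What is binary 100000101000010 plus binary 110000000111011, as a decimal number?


100000101000010 + 110000000111011 = 1010000101111101 = 41341

41341


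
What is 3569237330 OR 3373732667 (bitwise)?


0b11010100101111100011110101010010 | 0b11001001000101110001001100111011 = 0b11011101101111110011111101111011 = 3720298363

3720298363


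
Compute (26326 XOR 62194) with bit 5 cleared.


Step 1: 26326 ^ 62194 = 37924
Step 2: 37924 & ~(1 << 5) = 37892

37892


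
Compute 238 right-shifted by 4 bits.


0b11101110 >> 4 = 0b1110 = 14

14


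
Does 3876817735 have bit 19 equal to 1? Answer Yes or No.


0b11100111000100111000101101000111, bit 19 = 0. No

No


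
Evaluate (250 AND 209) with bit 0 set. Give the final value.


Step 1: 250 & 209 = 208
Step 2: 208 | (1 << 0) = 208 | 1 = 209

209


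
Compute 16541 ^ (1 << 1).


16541 ^ (1 << 1) = 16541 ^ 2 = 16543

16543


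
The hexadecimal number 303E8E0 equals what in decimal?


303E8E0 hex = 50587872 decimal

50587872


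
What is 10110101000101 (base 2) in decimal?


10110101000101 in decimal = 11589

11589


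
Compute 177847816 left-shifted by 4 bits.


0b1010100110011011111000001000 << 4 = 0b10101001100110111110000010000000 = 2845565056

2845565056


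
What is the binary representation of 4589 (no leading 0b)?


4589 = 1000111101101 in binary

1000111101101


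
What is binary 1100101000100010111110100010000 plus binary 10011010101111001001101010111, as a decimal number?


1100101000100010111110100010000 + 10011010101111001001101010111 = 1111000011010010001000001100111 = 2020151399

2020151399


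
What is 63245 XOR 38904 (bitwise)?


0b1111011100001101 ^ 0b1001011111111000 = 0b110000011110101 = 24821

24821


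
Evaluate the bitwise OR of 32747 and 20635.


0b111111111101011 | 0b101000010011011 = 0b111111111111011 = 32763

32763


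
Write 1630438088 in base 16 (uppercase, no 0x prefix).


1630438088 = 612E82C8 hex

612E82C8


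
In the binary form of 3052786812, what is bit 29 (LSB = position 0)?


0b10110101111101011101010001111100, position 29 = 1

1


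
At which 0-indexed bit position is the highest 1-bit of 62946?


0b1111010111100010. Highest set bit at position 15

15


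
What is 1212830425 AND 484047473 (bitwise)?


0b1001000010010100101001011011001 & 0b11100110110011111101001110001 = 0b1000010010000101001001010001 = 138957393

138957393


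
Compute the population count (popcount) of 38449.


0b1001011000110001 has 7 set bits

7


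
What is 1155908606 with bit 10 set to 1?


1155908606 | (1 << 10) = 1155908606 | 1024 = 1155909630

1155909630


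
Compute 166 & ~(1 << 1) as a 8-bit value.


166 & ~(1 << 1) = 164

164


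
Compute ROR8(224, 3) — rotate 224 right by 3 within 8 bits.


Rotate 0b11100000 right by 3 (8-bit) = 0b11100 = 28

28


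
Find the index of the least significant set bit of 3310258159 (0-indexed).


0b11000101010011101000011111101111. Lowest set bit at position 0

0


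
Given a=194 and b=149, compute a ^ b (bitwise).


194 ^ 149 = 87

87


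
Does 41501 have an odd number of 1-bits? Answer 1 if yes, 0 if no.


0b1010001000011101 has 7 ones => parity 1

1


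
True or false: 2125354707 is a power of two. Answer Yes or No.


0b1111110101011100101011011010011. Multiple bits set => No

No


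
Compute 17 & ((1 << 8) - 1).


17 & 255 = 17

17


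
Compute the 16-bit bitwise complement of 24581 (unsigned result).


~0b110000000000101 = 0b1001111111111010 = 40954 (16-bit unsigned)

40954


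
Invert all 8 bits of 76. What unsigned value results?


76 ^ 255 = 179

179


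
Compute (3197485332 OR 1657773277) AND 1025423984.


Step 1: 3197485332 | 1657773277 = 4276084189
Step 2: 4276084189 & 1025423984 = 1008638032

1008638032


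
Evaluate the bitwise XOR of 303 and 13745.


0b100101111 ^ 0b11010110110001 = 0b11010010011110 = 13470

13470


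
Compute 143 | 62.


0b10001111 | 0b111110 = 0b10111111 = 191

191


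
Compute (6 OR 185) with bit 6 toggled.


Step 1: 6 | 185 = 191
Step 2: 191 ^ (1 << 6) = 191 ^ 64 = 255

255


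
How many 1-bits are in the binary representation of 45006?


0b1010111111001110 has 11 set bits

11


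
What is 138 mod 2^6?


138 & 63 = 10

10


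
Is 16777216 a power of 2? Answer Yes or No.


0b1000000000000000000000000. Only one bit set => Yes

Yes


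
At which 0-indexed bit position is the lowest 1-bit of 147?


0b10010011. Lowest set bit at position 0

0


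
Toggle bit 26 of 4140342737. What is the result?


4140342737 ^ (1 << 26) = 4140342737 ^ 67108864 = 4073233873

4073233873


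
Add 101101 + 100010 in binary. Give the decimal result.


101101 + 100010 = 1001111 = 79

79


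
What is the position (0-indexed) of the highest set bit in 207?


0b11001111. Highest set bit at position 7

7


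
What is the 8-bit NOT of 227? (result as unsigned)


~0b11100011 = 0b11100 = 28 (8-bit unsigned)

28


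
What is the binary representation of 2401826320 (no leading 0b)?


2401826320 = 10001111001010001111011000010000 in binary

10001111001010001111011000010000


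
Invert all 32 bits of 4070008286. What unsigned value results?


4070008286 ^ 4294967295 = 224959009

224959009


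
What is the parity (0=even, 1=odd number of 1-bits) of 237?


0b11101101 has 6 ones => parity 0

0


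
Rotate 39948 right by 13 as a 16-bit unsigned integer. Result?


Rotate 0b1001110000001100 right by 13 (16-bit) = 0b1110000001100100 = 57444

57444


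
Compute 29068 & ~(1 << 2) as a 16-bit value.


29068 & ~(1 << 2) = 29064

29064


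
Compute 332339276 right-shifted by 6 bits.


0b10011110011110001100001001100 >> 6 = 0b10011110011110001100001 = 5192801

5192801


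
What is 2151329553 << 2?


0b10000000001110101010111100010001 << 2 = 0b1000000000111010101011110001000100 = 8605318212

8605318212


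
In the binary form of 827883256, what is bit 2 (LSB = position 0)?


0b110001010110000111111011111000, position 2 = 0

0


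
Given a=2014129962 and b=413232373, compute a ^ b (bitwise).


2014129962 ^ 413232373 = 1621902303

1621902303


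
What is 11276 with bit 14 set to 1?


11276 | (1 << 14) = 11276 | 16384 = 27660

27660


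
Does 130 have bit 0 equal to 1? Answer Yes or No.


0b10000010, bit 0 = 0. No

No


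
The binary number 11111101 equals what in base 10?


11111101 in decimal = 253

253


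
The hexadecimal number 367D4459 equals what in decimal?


367D4459 hex = 914179161 decimal

914179161


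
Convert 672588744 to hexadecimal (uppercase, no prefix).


672588744 = 2816E3C8 hex

2816E3C8


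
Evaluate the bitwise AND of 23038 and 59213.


0b101100111111110 & 0b1110011101001101 = 0b100000101001100 = 16716

16716


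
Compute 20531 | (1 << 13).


20531 | (1 << 13) = 20531 | 8192 = 28723

28723


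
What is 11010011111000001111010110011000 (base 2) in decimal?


11010011111000001111010110011000 in decimal = 3554735512

3554735512


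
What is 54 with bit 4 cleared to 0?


54 & ~(1 << 4) = 38

38


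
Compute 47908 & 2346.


0b1011101100100100 & 0b100100101010 = 0b100100100000 = 2336

2336


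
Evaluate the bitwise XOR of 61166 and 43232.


0b1110111011101110 ^ 0b1010100011100000 = 0b100011000001110 = 17934

17934


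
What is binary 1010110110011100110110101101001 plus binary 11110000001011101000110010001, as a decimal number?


1010110110011100110110101101001 + 11110000001011101000110010001 = 1110100110101000011111011111010 = 1960066810

1960066810


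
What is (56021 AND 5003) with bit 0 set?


Step 1: 56021 & 5003 = 4737
Step 2: 4737 | (1 << 0) = 4737 | 1 = 4737

4737


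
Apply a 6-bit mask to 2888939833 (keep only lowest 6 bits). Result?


2888939833 & 63 = 57

57


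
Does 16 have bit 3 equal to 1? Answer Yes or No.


0b10000, bit 3 = 0. No

No


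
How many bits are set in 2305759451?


0b10001001011011110001100011011011 has 17 set bits

17


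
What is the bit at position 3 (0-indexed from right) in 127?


0b1111111, position 3 = 1

1


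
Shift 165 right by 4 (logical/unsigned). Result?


0b10100101 >> 4 = 0b1010 = 10

10


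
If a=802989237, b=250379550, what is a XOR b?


802989237 ^ 250379550 = 556849579

556849579


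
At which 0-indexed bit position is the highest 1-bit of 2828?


0b101100001100. Highest set bit at position 11

11


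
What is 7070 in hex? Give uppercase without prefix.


7070 = 1B9E hex

1B9E


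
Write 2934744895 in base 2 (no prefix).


2934744895 = 10101110111011001010011100111111 in binary

10101110111011001010011100111111


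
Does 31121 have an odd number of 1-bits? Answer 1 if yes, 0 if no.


0b111100110010001 has 8 ones => parity 0

0


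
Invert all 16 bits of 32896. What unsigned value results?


32896 ^ 65535 = 32639

32639


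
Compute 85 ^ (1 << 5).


85 ^ (1 << 5) = 85 ^ 32 = 117

117


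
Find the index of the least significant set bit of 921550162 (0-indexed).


0b110110111011011011110101010010. Lowest set bit at position 1

1


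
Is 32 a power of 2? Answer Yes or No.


0b100000. Only one bit set => Yes

Yes


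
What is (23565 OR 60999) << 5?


Step 1: 23565 | 60999 = 65103
Step 2: 65103 << 5 = 2083296

2083296


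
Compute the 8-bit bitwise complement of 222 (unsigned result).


~0b11011110 = 0b100001 = 33 (8-bit unsigned)

33


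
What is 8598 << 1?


0b10000110010110 << 1 = 0b100001100101100 = 17196

17196


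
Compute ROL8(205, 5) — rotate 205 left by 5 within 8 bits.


Rotate 0b11001101 left by 5 (8-bit) = 0b10111001 = 185

185


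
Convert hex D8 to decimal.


D8 hex = 216 decimal

216


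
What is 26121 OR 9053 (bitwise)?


0b110011000001001 | 0b10001101011101 = 0b110011101011101 = 26461

26461


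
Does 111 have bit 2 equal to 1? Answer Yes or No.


0b1101111, bit 2 = 1. Yes

Yes


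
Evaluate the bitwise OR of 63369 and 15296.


0b1111011110001001 | 0b11101111000000 = 0b1111111111001001 = 65481

65481


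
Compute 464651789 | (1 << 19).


464651789 | (1 << 19) = 464651789 | 524288 = 465176077

465176077


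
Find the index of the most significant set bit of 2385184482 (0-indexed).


0b10001110001010110000011011100010. Highest set bit at position 31

31


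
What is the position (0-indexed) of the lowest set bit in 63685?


0b1111100011000101. Lowest set bit at position 0

0


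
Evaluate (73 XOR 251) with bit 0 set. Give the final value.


Step 1: 73 ^ 251 = 178
Step 2: 178 | (1 << 0) = 178 | 1 = 179

179


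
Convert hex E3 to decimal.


E3 hex = 227 decimal

227


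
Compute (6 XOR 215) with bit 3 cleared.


Step 1: 6 ^ 215 = 209
Step 2: 209 & ~(1 << 3) = 209

209


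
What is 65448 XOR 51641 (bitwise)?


0b1111111110101000 ^ 0b1100100110111001 = 0b11011000010001 = 13841

13841


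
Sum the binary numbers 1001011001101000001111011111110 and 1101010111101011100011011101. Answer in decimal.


1001011001101000001111011111110 + 1101010111101011100011011101 = 1011000100100101101011111011011 = 1486018523

1486018523


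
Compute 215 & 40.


0b11010111 & 0b101000 = 0b0 = 0

0


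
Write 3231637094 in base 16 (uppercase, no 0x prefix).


3231637094 = C09EDE66 hex

C09EDE66


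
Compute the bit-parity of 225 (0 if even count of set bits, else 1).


0b11100001 has 4 ones => parity 0

0


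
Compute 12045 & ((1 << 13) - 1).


12045 & 8191 = 3853

3853


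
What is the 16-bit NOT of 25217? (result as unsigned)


~0b110001010000001 = 0b1001110101111110 = 40318 (16-bit unsigned)

40318


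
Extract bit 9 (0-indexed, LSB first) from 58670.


0b1110010100101110, position 9 = 0

0


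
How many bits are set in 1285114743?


0b1001100100110010100101101110111 has 17 set bits

17


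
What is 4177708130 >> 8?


0b11111001000000101100010001100010 >> 8 = 0b111110010000001011000100 = 16319172

16319172


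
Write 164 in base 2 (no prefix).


164 = 10100100 in binary

10100100


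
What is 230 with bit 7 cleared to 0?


230 & ~(1 << 7) = 102

102


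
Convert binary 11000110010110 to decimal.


11000110010110 in decimal = 12694

12694


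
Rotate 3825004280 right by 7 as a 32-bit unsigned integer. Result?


Rotate 0b11100011111111001110111011111000 right by 7 (32-bit) = 0b11110001110001111111100111011101 = 4056414685

4056414685


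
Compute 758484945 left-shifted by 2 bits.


0b101101001101011000111111010001 << 2 = 0b10110100110101100011111101000100 = 3033939780

3033939780


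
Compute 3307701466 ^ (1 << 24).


3307701466 ^ (1 << 24) = 3307701466 ^ 16777216 = 3290924250

3290924250


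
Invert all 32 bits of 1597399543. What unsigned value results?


1597399543 ^ 4294967295 = 2697567752

2697567752


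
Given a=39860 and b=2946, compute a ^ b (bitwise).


39860 ^ 2946 = 36918

36918


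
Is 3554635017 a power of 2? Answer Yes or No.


0b11010011110111110110110100001001. Multiple bits set => No

No


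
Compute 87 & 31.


0b1010111 & 0b11111 = 0b10111 = 23

23


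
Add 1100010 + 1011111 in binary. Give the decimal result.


1100010 + 1011111 = 11000001 = 193

193


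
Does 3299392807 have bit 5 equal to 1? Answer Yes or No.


0b11000100101010001011110100100111, bit 5 = 1. Yes

Yes


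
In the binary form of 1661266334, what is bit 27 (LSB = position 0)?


0b1100011000001001110100110011110, position 27 = 0

0


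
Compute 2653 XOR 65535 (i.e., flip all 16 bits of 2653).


2653 ^ 65535 = 62882

62882


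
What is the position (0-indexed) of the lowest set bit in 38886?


0b1001011111100110. Lowest set bit at position 1

1


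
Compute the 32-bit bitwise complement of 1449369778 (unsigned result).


~0b1010110011000111010000010110010 = 0b10101001100111000101111101001101 = 2845597517 (32-bit unsigned)

2845597517


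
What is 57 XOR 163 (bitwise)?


0b111001 ^ 0b10100011 = 0b10011010 = 154

154


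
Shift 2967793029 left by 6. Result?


0b10110000111001001110110110000101 << 6 = 0b10110000111001001110110110000101000000 = 189938753856

189938753856


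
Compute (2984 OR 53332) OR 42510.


Step 1: 2984 | 53332 = 56316
Step 2: 56316 | 42510 = 65534

65534


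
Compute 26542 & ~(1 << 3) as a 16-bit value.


26542 & ~(1 << 3) = 26534

26534


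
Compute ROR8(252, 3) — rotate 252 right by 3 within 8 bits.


Rotate 0b11111100 right by 3 (8-bit) = 0b10011111 = 159

159


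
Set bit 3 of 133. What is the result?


133 | (1 << 3) = 133 | 8 = 141

141


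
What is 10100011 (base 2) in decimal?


10100011 in decimal = 163

163


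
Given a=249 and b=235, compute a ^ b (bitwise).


249 ^ 235 = 18

18


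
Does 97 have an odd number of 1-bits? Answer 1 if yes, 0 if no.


0b1100001 has 3 ones => parity 1

1


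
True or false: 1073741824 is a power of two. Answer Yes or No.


0b1000000000000000000000000000000. Only one bit set => Yes

Yes


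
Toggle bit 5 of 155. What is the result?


155 ^ (1 << 5) = 155 ^ 32 = 187

187


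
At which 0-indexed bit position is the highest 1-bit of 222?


0b11011110. Highest set bit at position 7

7


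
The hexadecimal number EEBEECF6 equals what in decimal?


EEBEECF6 hex = 4005489910 decimal

4005489910


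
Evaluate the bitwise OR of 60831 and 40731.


0b1110110110011111 | 0b1001111100011011 = 0b1111111110011111 = 65439

65439


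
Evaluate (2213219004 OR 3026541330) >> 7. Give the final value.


Step 1: 2213219004 | 3026541330 = 3085917118
Step 2: 3085917118 >> 7 = 24108727

24108727


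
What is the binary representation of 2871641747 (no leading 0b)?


2871641747 = 10101011001010011100011010010011 in binary

10101011001010011100011010010011


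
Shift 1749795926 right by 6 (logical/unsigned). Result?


0b1101000010010111100010001010110 >> 6 = 0b1101000010010111100010001 = 27340561

27340561


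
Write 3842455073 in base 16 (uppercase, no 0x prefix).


3842455073 = E5073621 hex

E5073621


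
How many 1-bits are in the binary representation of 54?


0b110110 has 4 set bits

4


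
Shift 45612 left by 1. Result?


0b1011001000101100 << 1 = 0b10110010001011000 = 91224

91224


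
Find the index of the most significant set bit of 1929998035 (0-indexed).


0b1110011000010010110111011010011. Highest set bit at position 30

30


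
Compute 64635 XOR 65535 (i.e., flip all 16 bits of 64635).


64635 ^ 65535 = 900

900


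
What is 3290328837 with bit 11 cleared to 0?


3290328837 & ~(1 << 11) = 3290326789

3290326789


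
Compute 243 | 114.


0b11110011 | 0b1110010 = 0b11110011 = 243

243


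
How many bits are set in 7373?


0b1110011001101 has 8 set bits

8


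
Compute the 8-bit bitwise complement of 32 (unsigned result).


~0b100000 = 0b11011111 = 223 (8-bit unsigned)

223


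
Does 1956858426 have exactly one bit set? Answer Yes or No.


0b1110100101000110100101000111010. Multiple bits set => No

No


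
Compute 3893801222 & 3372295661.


0b11101000000101101011000100000110 & 0b11001001000000010010010111101101 = 0b11001000000000000010000100000100 = 3355451652

3355451652


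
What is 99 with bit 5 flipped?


99 ^ (1 << 5) = 99 ^ 32 = 67

67


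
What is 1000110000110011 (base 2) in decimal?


1000110000110011 in decimal = 35891

35891


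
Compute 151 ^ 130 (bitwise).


0b10010111 ^ 0b10000010 = 0b10101 = 21

21


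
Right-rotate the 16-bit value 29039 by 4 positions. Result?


Rotate 0b111000101101111 right by 4 (16-bit) = 0b1111011100010110 = 63254

63254


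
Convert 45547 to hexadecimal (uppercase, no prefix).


45547 = B1EB hex

B1EB


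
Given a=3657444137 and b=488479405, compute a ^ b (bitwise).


3657444137 ^ 488479405 = 3340611972

3340611972


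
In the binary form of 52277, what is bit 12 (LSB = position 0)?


0b1100110000110101, position 12 = 0

0


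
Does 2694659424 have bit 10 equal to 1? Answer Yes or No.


0b10100000100111010011110101100000, bit 10 = 1. Yes

Yes


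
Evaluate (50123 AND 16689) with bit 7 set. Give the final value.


Step 1: 50123 & 16689 = 16641
Step 2: 16641 | (1 << 7) = 16641 | 128 = 16769

16769


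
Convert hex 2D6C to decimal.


2D6C hex = 11628 decimal

11628


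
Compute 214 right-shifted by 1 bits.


0b11010110 >> 1 = 0b1101011 = 107

107


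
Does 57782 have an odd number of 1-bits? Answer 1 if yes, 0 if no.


0b1110000110110110 has 9 ones => parity 1

1


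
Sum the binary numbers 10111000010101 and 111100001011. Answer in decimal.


10111000010101 + 111100001011 = 11110100100000 = 15648

15648


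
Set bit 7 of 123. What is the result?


123 | (1 << 7) = 123 | 128 = 251

251


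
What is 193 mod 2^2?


193 & 3 = 1

1


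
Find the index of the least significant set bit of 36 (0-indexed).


0b100100. Lowest set bit at position 2

2


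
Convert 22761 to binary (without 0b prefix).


22761 = 101100011101001 in binary

101100011101001


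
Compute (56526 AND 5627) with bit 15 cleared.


Step 1: 56526 & 5627 = 5322
Step 2: 5322 & ~(1 << 15) = 5322

5322


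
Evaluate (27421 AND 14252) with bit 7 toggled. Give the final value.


Step 1: 27421 & 14252 = 8972
Step 2: 8972 ^ (1 << 7) = 8972 ^ 128 = 9100

9100


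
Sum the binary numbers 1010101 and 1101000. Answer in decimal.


1010101 + 1101000 = 10111101 = 189

189


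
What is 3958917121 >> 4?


0b11101011111110000100100000000001 >> 4 = 0b1110101111111000010010000000 = 247432320

247432320


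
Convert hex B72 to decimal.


B72 hex = 2930 decimal

2930


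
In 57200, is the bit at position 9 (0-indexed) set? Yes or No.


0b1101111101110000, bit 9 = 1. Yes

Yes


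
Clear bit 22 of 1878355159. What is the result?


1878355159 & ~(1 << 22) = 1874160855

1874160855


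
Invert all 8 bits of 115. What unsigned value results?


115 ^ 255 = 140

140


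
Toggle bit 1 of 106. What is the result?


106 ^ (1 << 1) = 106 ^ 2 = 104

104


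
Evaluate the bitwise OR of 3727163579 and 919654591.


0b11011110001010000000000010111011 | 0b110110110100001101000010111111 = 0b11111110111110001101000010111111 = 4277719231

4277719231


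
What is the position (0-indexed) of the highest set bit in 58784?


0b1110010110100000. Highest set bit at position 15

15


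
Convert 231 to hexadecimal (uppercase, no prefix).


231 = E7 hex

E7


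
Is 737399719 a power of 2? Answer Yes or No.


0b101011111100111101001110100111. Multiple bits set => No

No


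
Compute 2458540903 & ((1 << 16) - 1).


2458540903 & 65535 = 23399

23399


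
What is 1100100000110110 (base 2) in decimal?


1100100000110110 in decimal = 51254

51254


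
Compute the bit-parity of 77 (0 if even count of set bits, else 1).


0b1001101 has 4 ones => parity 0

0


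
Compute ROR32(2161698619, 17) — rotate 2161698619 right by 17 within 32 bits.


Rotate 0b10000000110110001110011100111011 right by 17 (32-bit) = 0b1110011100111011100000001101100 = 1939718252

1939718252


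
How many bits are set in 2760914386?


0b10100100100100000011010111010010 has 13 set bits

13


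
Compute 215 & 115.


0b11010111 & 0b1110011 = 0b1010011 = 83

83


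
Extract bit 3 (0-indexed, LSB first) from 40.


0b101000, position 3 = 1

1


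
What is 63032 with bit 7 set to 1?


63032 | (1 << 7) = 63032 | 128 = 63160

63160


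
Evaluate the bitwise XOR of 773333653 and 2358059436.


0b101110000110000010001010010101 ^ 0b10001100100011010010000110101100 = 0b10100010100101010000001100111001 = 2727674681

2727674681


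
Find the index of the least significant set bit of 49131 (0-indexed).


0b1011111111101011. Lowest set bit at position 0

0


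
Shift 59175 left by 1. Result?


0b1110011100100111 << 1 = 0b11100111001001110 = 118350

118350


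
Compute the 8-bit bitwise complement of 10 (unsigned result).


~0b1010 = 0b11110101 = 245 (8-bit unsigned)

245


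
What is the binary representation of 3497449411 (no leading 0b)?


3497449411 = 11010000011101101101011111000011 in binary

11010000011101101101011111000011


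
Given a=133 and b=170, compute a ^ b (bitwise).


133 ^ 170 = 47

47


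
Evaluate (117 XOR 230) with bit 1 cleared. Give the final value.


Step 1: 117 ^ 230 = 147
Step 2: 147 & ~(1 << 1) = 145

145


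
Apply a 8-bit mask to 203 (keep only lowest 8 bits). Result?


203 & 255 = 203

203


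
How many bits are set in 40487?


0b1001111000100111 has 9 set bits

9


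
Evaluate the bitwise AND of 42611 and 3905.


0b1010011001110011 & 0b111101000001 = 0b11001000001 = 1601

1601


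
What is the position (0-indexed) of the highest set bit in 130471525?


0b111110001101101011001100101. Highest set bit at position 26

26


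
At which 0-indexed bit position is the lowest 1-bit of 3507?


0b110110110011. Lowest set bit at position 0

0


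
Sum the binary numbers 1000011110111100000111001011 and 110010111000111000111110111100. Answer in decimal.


1000011110111100000111001011 + 110010111000111000111110111100 = 111011010111110101000110000111 = 996102535

996102535


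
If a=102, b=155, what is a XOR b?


102 ^ 155 = 253

253


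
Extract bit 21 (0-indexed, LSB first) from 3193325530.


0b10111110010101100100011111011010, position 21 = 0

0


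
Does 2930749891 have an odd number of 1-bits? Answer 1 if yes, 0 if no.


0b10101110101011111011000111000011 has 19 ones => parity 1

1


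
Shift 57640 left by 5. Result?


0b1110000100101000 << 5 = 0b111000010010100000000 = 1844480

1844480


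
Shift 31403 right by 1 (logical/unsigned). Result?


0b111101010101011 >> 1 = 0b11110101010101 = 15701

15701


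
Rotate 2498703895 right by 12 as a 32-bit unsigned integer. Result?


Rotate 0b10010100111011110011001000010111 right by 12 (32-bit) = 0b100001011110010100111011110011 = 561598195

561598195


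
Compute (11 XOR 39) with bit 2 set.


Step 1: 11 ^ 39 = 44
Step 2: 44 | (1 << 2) = 44 | 4 = 44

44


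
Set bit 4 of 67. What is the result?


67 | (1 << 4) = 67 | 16 = 83

83


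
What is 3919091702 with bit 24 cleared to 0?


3919091702 & ~(1 << 24) = 3902314486

3902314486


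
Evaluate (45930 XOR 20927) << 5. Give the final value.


Step 1: 45930 ^ 20927 = 58069
Step 2: 58069 << 5 = 1858208

1858208


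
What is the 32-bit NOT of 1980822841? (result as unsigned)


~0b1110110000100001111010100111001 = 0b10001001111011110000101011000110 = 2314144454 (32-bit unsigned)

2314144454


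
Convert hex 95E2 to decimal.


95E2 hex = 38370 decimal

38370


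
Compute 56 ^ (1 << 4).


56 ^ (1 << 4) = 56 ^ 16 = 40

40


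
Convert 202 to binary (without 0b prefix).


202 = 11001010 in binary

11001010


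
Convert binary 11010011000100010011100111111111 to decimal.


11010011000100010011100111111111 in decimal = 3541121535

3541121535


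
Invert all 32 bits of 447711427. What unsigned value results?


447711427 ^ 4294967295 = 3847255868

3847255868


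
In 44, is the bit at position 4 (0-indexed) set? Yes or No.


0b101100, bit 4 = 0. No

No


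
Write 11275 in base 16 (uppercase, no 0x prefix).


11275 = 2C0B hex

2C0B


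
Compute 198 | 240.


0b11000110 | 0b11110000 = 0b11110110 = 246

246


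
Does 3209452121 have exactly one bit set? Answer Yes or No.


0b10111111010011000101101001011001. Multiple bits set => No

No


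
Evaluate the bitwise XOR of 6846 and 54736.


0b1101010111110 ^ 0b1101010111010000 = 0b1100111101101110 = 53102

53102


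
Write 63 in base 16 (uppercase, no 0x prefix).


63 = 3F hex

3F


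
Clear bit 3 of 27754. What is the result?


27754 & ~(1 << 3) = 27746

27746


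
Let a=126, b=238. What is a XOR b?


126 ^ 238 = 144

144


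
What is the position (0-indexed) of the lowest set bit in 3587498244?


0b11010101110101001110000100000100. Lowest set bit at position 2

2


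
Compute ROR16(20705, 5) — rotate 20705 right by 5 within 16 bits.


Rotate 0b101000011100001 right by 5 (16-bit) = 0b101010000111 = 2695

2695


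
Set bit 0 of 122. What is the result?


122 | (1 << 0) = 122 | 1 = 123

123


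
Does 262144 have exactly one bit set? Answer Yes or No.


0b1000000000000000000. Only one bit set => Yes

Yes


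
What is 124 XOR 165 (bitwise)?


0b1111100 ^ 0b10100101 = 0b11011001 = 217

217


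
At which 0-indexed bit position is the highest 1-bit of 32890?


0b1000000001111010. Highest set bit at position 15

15


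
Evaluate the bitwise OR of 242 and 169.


0b11110010 | 0b10101001 = 0b11111011 = 251

251


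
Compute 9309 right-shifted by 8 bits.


0b10010001011101 >> 8 = 0b100100 = 36

36


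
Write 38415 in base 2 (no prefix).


38415 = 1001011000001111 in binary

1001011000001111


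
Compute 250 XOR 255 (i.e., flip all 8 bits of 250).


250 ^ 255 = 5

5


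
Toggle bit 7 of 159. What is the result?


159 ^ (1 << 7) = 159 ^ 128 = 31

31


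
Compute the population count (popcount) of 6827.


0b1101010101011 has 8 set bits

8


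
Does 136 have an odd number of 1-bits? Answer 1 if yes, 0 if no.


0b10001000 has 2 ones => parity 0

0


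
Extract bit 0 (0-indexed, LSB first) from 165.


0b10100101, position 0 = 1

1


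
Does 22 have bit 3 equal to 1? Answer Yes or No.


0b10110, bit 3 = 0. No

No


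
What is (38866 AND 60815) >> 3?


Step 1: 38866 & 60815 = 34178
Step 2: 34178 >> 3 = 4272

4272


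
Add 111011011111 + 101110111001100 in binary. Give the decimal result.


111011011111 + 101110111001100 = 110110010101011 = 27819

27819


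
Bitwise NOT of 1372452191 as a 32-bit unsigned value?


~0b1010001110011011111010101011111 = 0b10101110001100100000101010100000 = 2922515104 (32-bit unsigned)

2922515104


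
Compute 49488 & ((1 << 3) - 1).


49488 & 7 = 0

0


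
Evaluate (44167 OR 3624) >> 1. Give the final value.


Step 1: 44167 | 3624 = 44719
Step 2: 44719 >> 1 = 22359

22359


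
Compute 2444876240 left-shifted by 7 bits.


0b10010001101110011101100111010000 << 7 = 0b100100011011100111011001110100000000000 = 312944158720

312944158720


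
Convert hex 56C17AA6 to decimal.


56C17AA6 hex = 1455520422 decimal

1455520422


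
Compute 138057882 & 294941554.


0b1000001110101001100010011010 & 0b10001100101000111001101110010 = 0b100000001000000010010 = 1052690

1052690


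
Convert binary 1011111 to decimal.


1011111 in decimal = 95

95


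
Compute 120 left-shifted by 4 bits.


0b1111000 << 4 = 0b11110000000 = 1920

1920


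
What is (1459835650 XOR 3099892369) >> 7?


Step 1: 1459835650 ^ 3099892369 = 4022847891
Step 2: 4022847891 >> 7 = 31428499

31428499


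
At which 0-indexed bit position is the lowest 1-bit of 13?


0b1101. Lowest set bit at position 0

0


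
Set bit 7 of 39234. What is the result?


39234 | (1 << 7) = 39234 | 128 = 39362

39362


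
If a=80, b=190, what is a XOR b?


80 ^ 190 = 238

238


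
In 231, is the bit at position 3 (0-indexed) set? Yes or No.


0b11100111, bit 3 = 0. No

No


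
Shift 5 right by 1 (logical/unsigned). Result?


0b101 >> 1 = 0b10 = 2

2


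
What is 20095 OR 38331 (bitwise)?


0b100111001111111 | 0b1001010110111011 = 0b1101111111111111 = 57343

57343


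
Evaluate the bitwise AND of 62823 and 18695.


0b1111010101100111 & 0b100100100000111 = 0b100000100000111 = 16647

16647


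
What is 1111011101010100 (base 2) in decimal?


1111011101010100 in decimal = 63316

63316


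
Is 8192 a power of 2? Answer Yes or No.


0b10000000000000. Only one bit set => Yes

Yes


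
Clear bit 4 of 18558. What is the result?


18558 & ~(1 << 4) = 18542

18542


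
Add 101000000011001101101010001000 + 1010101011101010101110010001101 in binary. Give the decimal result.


101000000011001101101010001000 + 1010101011101010101110010001101 = 1111101100000100011011100010101 = 2105685781

2105685781


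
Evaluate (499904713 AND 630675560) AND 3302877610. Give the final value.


Step 1: 499904713 & 630675560 = 92491848
Step 2: 92491848 & 3302877610 = 75579400

75579400


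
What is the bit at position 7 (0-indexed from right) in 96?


0b1100000, position 7 = 0

0


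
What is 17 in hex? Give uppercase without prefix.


17 = 11 hex

11


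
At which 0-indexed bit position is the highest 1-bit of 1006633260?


0b111100000000000000000100101100. Highest set bit at position 29

29


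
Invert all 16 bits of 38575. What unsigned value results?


38575 ^ 65535 = 26960

26960


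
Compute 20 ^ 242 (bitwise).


0b10100 ^ 0b11110010 = 0b11100110 = 230

230


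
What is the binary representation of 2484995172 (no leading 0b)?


2484995172 = 10010100000111100000010001100100 in binary

10010100000111100000010001100100


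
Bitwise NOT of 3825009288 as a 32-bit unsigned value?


~0b11100011111111010000001010001000 = 0b11100000000101111110101110111 = 469958007 (32-bit unsigned)

469958007


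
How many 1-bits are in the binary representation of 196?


0b11000100 has 3 set bits

3


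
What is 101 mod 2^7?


101 & 127 = 101

101


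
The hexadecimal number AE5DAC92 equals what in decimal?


AE5DAC92 hex = 2925374610 decimal

2925374610


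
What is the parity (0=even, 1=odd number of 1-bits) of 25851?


0b110010011111011 has 10 ones => parity 0

0


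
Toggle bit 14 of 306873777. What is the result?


306873777 ^ (1 << 14) = 306873777 ^ 16384 = 306890161

306890161


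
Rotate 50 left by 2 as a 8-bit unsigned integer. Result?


Rotate 0b110010 left by 2 (8-bit) = 0b11001000 = 200

200


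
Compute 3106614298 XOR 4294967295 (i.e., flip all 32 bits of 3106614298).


3106614298 ^ 4294967295 = 1188352997

1188352997


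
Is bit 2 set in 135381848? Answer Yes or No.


0b1000000100011100001101011000, bit 2 = 0. No

No


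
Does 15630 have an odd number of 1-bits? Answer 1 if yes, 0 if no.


0b11110100001110 has 8 ones => parity 0

0


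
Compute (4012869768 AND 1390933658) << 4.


Step 1: 4012869768 & 1390933658 = 1109885064
Step 2: 1109885064 << 4 = 17758161024

17758161024


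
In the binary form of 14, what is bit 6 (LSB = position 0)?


0b1110, position 6 = 0

0


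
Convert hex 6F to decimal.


6F hex = 111 decimal

111


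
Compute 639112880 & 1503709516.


0b100110000110000001011010110000 & 0b1011001101000001100100101001100 = 0b0 = 0

0


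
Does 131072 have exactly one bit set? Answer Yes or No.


0b100000000000000000. Only one bit set => Yes

Yes


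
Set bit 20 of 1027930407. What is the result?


1027930407 | (1 << 20) = 1027930407 | 1048576 = 1028978983

1028978983


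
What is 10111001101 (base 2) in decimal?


10111001101 in decimal = 1485

1485
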